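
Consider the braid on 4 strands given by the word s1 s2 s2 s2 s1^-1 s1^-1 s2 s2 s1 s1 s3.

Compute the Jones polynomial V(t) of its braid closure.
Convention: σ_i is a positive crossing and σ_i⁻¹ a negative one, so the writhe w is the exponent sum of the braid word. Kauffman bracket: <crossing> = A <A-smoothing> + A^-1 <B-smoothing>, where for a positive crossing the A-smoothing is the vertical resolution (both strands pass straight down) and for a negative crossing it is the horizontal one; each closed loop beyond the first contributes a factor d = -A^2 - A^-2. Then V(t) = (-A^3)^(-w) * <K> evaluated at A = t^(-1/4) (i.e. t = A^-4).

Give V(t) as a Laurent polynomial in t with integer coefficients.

t^10 - 3*t^9 + 5*t^8 - 7*t^7 + 7*t^6 - 7*t^5 + 6*t^4 - 3*t^3 + 2*t^2

Derivation:
The presented braid s1 s2 s2 s2 s1^-1 s1^-1 s2 s2 s1 s1 s3 on 4 strands reduces by inverse Markov moves (closure unchanged at each step):
  Destabilize: the word has the form β·s3 where s3 occurs only as the final letter (β ∈ B_3); drop it and the last strand → 3 strands.
Reduced to β = s1 s2 s2 s2 s1^-1 s1^-1 s2 s2 s1 s1 on 3 strands, 10 crossings.
Compute on β:
Braid: s1 s2 s2 s2 s1^-1 s1^-1 s2 s2 s1 s1 on 3 strands, 10 crossings.
Writhe w = (#positive) - (#negative) = 8 - 2 = 6.
Computing the Kauffman bracket via state sum. There are 2^10 = 1024 states.
Smooth each crossing (0=||, 1=⌣⌢); contribution A^(Σ sign_k(1-2s_k)) * d^(L-1).
Tabulate the states by total A-exponent and number of loops L (A-exp: L × count):
  A^10: L=3 ×1
  A^8: L=2 ×7, L=4 ×3
  A^6: L=1 ×10, L=3 ×32, L=5 ×3
  A^4: L=2 ×76, L=4 ×43, L=6 ×1
  A^2: L=1 ×51, L=3 ×132, L=5 ×27
  A^0: L=2 ×135, L=4 ×109, L=6 ×8
  A^-2: L=3 ×161, L=5 ×48, L=7 ×1
  A^-4: L=4 ×109, L=6 ×11
  A^-6: L=5 ×44, L=7 ×1
  A^-8: L=6 ×10
  A^-10: L=7 ×1
Each group contributes A^e * Σ count * d^(L-1):
Powers of d = -A^2 - A^-2: d^2 = A^4 + 2 + A^-4; d^3 = -A^6 - 3*A^2 - 3*A^-2 - A^-6; d^4 = A^8 + 4*A^4 + 6 + 4*A^-4 + A^-8; d^5 = -A^10 - 5*A^6 - 10*A^2 - 10*A^-2 - 5*A^-6 - A^-10; d^6 = A^12 + 6*A^8 + 15*A^4 + 20 + 15*A^-4 + 6*A^-8 + A^-12.
  A^10 * (d^2) = A^14 + 2*A^10 + A^6
  A^8 * (7*d + 3*d^3) = -3*A^14 - 16*A^10 - 16*A^6 - 3*A^2
  A^6 * (10 + 32*d^2 + 3*d^4) = 3*A^14 + 44*A^10 + 92*A^6 + 44*A^2 + 3*A^-2
  A^4 * (76*d + 43*d^3 + d^5) = -A^14 - 48*A^10 - 215*A^6 - 215*A^2 - 48*A^-2 - A^-6
  A^2 * (51 + 132*d^2 + 27*d^4) = 27*A^10 + 240*A^6 + 477*A^2 + 240*A^-2 + 27*A^-6
  A^0 * (135*d + 109*d^3 + 8*d^5) = -8*A^10 - 149*A^6 - 542*A^2 - 542*A^-2 - 149*A^-6 - 8*A^-10
  A^-2 * (161*d^2 + 48*d^4 + d^6) = A^10 + 54*A^6 + 368*A^2 + 630*A^-2 + 368*A^-6 + 54*A^-10 + A^-14
  A^-4 * (109*d^3 + 11*d^5) = -11*A^6 - 164*A^2 - 437*A^-2 - 437*A^-6 - 164*A^-10 - 11*A^-14
  A^-6 * (44*d^4 + d^6) = A^6 + 50*A^2 + 191*A^-2 + 284*A^-6 + 191*A^-10 + 50*A^-14 + A^-18
  A^-8 * (10*d^5) = -10*A^2 - 50*A^-2 - 100*A^-6 - 100*A^-10 - 50*A^-14 - 10*A^-18
  A^-10 * (d^6) = A^2 + 6*A^-2 + 15*A^-6 + 20*A^-10 + 15*A^-14 + 6*A^-18 + A^-22
Summing the groups: <K> = 2*A^10 - 3*A^6 + 6*A^2 - 7*A^-2 + 7*A^-6 - 7*A^-10 + 5*A^-14 - 3*A^-18 + A^-22
Normalise by the writhe: (-A^3)^(-w) = (-A^3)^(-6) = A^-18, so f(A) = A^-18 * <K> = 2*A^-8 - 3*A^-12 + 6*A^-16 - 7*A^-20 + 7*A^-24 - 7*A^-28 + 5*A^-32 - 3*A^-36 + A^-40.
Substitute A = t^(-1/4), i.e. A^e → t^(-e/4): V(t) = t^10 - 3*t^9 + 5*t^8 - 7*t^7 + 7*t^6 - 7*t^5 + 6*t^4 - 3*t^3 + 2*t^2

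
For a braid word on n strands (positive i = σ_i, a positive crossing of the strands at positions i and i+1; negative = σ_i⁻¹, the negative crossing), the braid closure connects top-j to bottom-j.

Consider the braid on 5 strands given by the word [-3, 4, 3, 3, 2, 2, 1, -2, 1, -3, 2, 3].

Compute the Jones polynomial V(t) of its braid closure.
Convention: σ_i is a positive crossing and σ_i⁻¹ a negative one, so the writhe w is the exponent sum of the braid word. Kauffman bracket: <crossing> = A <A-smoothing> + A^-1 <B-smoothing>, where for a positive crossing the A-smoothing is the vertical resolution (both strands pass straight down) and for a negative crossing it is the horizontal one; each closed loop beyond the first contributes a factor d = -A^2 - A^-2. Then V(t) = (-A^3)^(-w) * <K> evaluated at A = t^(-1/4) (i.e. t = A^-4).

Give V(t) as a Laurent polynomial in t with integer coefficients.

-t^8 + t^7 - 2*t^6 + 3*t^5 - 2*t^4 + 3*t^3 - 2*t^2 + t

Derivation:
The presented braid s3^-1 s4 s3 s3 s2 s2 s1 s2^-1 s1 s3^-1 s2 s3 on 5 strands reduces by inverse Markov moves (closure unchanged at each step):
  Deconjugate: the word is γ·β·γ⁻¹ with γ = s3^-1 (prefix) and γ⁻¹ = s3 (suffix); strip both.
Reduced to β = s4 s3 s3 s2 s2 s1 s2^-1 s1 s3^-1 s2 on 5 strands, 10 crossings.
Compute on β:
Braid: s4 s3 s3 s2 s2 s1 s2^-1 s1 s3^-1 s2 on 5 strands, 10 crossings.
Writhe w = (#positive) - (#negative) = 8 - 2 = 6.
Enumerate smoothing states for the bracket polynomial. There are 2^10 = 1024 states.
Smooth each crossing (0=||, 1=⌣⌢); contribution A^(Σ sign_k(1-2s_k)) * d^(L-1).
Tabulate the states by total A-exponent and number of loops L (A-exp: L × count):
  A^10: L=3 ×1
  A^8: L=2 ×3, L=4 ×7
  A^6: L=1 ×2, L=3 ×29, L=5 ×14
  A^4: L=2 ×39, L=4 ×72, L=6 ×9
  A^2: L=1 ×17, L=3 ×137, L=5 ×54, L=7 ×2
  A^0: L=2 ×109, L=4 ×128, L=6 ×15
  A^-2: L=1 ×30, L=3 ×132, L=5 ×47, L=7 ×1
  A^-4: L=2 ×49, L=4 ×65, L=6 ×6
  A^-6: L=3 ×31, L=5 ×14
  A^-8: L=4 ×9, L=6 ×1
  A^-10: L=5 ×1
Each group contributes A^e * Σ count * d^(L-1):
Powers of d = -A^2 - A^-2: d^2 = A^4 + 2 + A^-4; d^3 = -A^6 - 3*A^2 - 3*A^-2 - A^-6; d^4 = A^8 + 4*A^4 + 6 + 4*A^-4 + A^-8; d^5 = -A^10 - 5*A^6 - 10*A^2 - 10*A^-2 - 5*A^-6 - A^-10; d^6 = A^12 + 6*A^8 + 15*A^4 + 20 + 15*A^-4 + 6*A^-8 + A^-12.
  A^10 * (d^2) = A^14 + 2*A^10 + A^6
  A^8 * (3*d + 7*d^3) = -7*A^14 - 24*A^10 - 24*A^6 - 7*A^2
  A^6 * (2 + 29*d^2 + 14*d^4) = 14*A^14 + 85*A^10 + 144*A^6 + 85*A^2 + 14*A^-2
  A^4 * (39*d + 72*d^3 + 9*d^5) = -9*A^14 - 117*A^10 - 345*A^6 - 345*A^2 - 117*A^-2 - 9*A^-6
  A^2 * (17 + 137*d^2 + 54*d^4 + 2*d^6) = 2*A^14 + 66*A^10 + 383*A^6 + 655*A^2 + 383*A^-2 + 66*A^-6 + 2*A^-10
  A^0 * (109*d + 128*d^3 + 15*d^5) = -15*A^10 - 203*A^6 - 643*A^2 - 643*A^-2 - 203*A^-6 - 15*A^-10
  A^-2 * (30 + 132*d^2 + 47*d^4 + d^6) = A^10 + 53*A^6 + 335*A^2 + 596*A^-2 + 335*A^-6 + 53*A^-10 + A^-14
  A^-4 * (49*d + 65*d^3 + 6*d^5) = -6*A^6 - 95*A^2 - 304*A^-2 - 304*A^-6 - 95*A^-10 - 6*A^-14
  A^-6 * (31*d^2 + 14*d^4) = 14*A^2 + 87*A^-2 + 146*A^-6 + 87*A^-10 + 14*A^-14
  A^-8 * (9*d^3 + d^5) = -A^2 - 14*A^-2 - 37*A^-6 - 37*A^-10 - 14*A^-14 - A^-18
  A^-10 * (d^4) = A^-2 + 4*A^-6 + 6*A^-10 + 4*A^-14 + A^-18
Summing the groups: <K> = A^14 - 2*A^10 + 3*A^6 - 2*A^2 + 3*A^-2 - 2*A^-6 + A^-10 - A^-14
Normalise by the writhe: (-A^3)^(-w) = (-A^3)^(-6) = A^-18, so f(A) = A^-18 * <K> = A^-4 - 2*A^-8 + 3*A^-12 - 2*A^-16 + 3*A^-20 - 2*A^-24 + A^-28 - A^-32.
Substitute A = t^(-1/4), i.e. A^e → t^(-e/4): V(t) = -t^8 + t^7 - 2*t^6 + 3*t^5 - 2*t^4 + 3*t^3 - 2*t^2 + t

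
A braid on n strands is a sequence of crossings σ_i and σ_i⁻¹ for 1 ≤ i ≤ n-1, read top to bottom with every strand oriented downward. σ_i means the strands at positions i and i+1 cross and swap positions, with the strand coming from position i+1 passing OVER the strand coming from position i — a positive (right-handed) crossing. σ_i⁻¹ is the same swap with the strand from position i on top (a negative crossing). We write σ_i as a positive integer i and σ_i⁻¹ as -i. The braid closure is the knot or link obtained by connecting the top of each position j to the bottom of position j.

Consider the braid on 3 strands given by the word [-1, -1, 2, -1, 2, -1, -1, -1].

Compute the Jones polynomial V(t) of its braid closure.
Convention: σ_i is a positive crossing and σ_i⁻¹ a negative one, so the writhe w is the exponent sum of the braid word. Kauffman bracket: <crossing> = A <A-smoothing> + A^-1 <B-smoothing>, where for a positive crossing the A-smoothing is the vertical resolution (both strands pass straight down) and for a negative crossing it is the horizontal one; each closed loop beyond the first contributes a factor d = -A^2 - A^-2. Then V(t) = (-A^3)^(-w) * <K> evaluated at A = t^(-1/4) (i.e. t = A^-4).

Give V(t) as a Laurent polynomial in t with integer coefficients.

1 - t^-1 + 2*t^-2 - 2*t^-3 + 3*t^-4 - 3*t^-5 + 2*t^-6 - 2*t^-7 + t^-8

Derivation:
Braid: s1^-1 s1^-1 s2 s1^-1 s2 s1^-1 s1^-1 s1^-1 on 3 strands, 8 crossings.
Writhe w = (#positive) - (#negative) = 2 - 6 = -4.
Computing the Kauffman bracket via state sum. There are 2^8 = 256 states.
Smooth each crossing (0=||, 1=⌣⌢); contribution A^(Σ sign_k(1-2s_k)) * d^(L-1).
Tabulate the states by total A-exponent and number of loops L (A-exp: L × count):
  A^8: L=7 ×1
  A^6: L=6 ×8
  A^4: L=5 ×28
  A^2: L=4 ×55, L=6 ×1
  A^0: L=3 ×65, L=5 ×5
  A^-2: L=2 ×46, L=4 ×10
  A^-4: L=1 ×17, L=3 ×11
  A^-6: L=2 ×8
  A^-8: L=3 ×1
Each group contributes A^e * Σ count * d^(L-1):
Powers of d = -A^2 - A^-2: d^2 = A^4 + 2 + A^-4; d^3 = -A^6 - 3*A^2 - 3*A^-2 - A^-6; d^4 = A^8 + 4*A^4 + 6 + 4*A^-4 + A^-8; d^5 = -A^10 - 5*A^6 - 10*A^2 - 10*A^-2 - 5*A^-6 - A^-10; d^6 = A^12 + 6*A^8 + 15*A^4 + 20 + 15*A^-4 + 6*A^-8 + A^-12.
  A^8 * (d^6) = A^20 + 6*A^16 + 15*A^12 + 20*A^8 + 15*A^4 + 6 + A^-4
  A^6 * (8*d^5) = -8*A^16 - 40*A^12 - 80*A^8 - 80*A^4 - 40 - 8*A^-4
  A^4 * (28*d^4) = 28*A^12 + 112*A^8 + 168*A^4 + 112 + 28*A^-4
  A^2 * (55*d^3 + d^5) = -A^12 - 60*A^8 - 175*A^4 - 175 - 60*A^-4 - A^-8
  A^0 * (65*d^2 + 5*d^4) = 5*A^8 + 85*A^4 + 160 + 85*A^-4 + 5*A^-8
  A^-2 * (46*d + 10*d^3) = -10*A^4 - 76 - 76*A^-4 - 10*A^-8
  A^-4 * (17 + 11*d^2) = 11 + 39*A^-4 + 11*A^-8
  A^-6 * (8*d) = -8*A^-4 - 8*A^-8
  A^-8 * (d^2) = A^-4 + 2*A^-8 + A^-12
Summing the groups: <K> = A^20 - 2*A^16 + 2*A^12 - 3*A^8 + 3*A^4 - 2 + 2*A^-4 - A^-8 + A^-12
Normalise by the writhe: (-A^3)^(-w) = (-A^3)^(4) = A^12, so f(A) = A^12 * <K> = A^32 - 2*A^28 + 2*A^24 - 3*A^20 + 3*A^16 - 2*A^12 + 2*A^8 - A^4 + 1.
Substitute A = t^(-1/4), i.e. A^e → t^(-e/4): V(t) = 1 - t^-1 + 2*t^-2 - 2*t^-3 + 3*t^-4 - 3*t^-5 + 2*t^-6 - 2*t^-7 + t^-8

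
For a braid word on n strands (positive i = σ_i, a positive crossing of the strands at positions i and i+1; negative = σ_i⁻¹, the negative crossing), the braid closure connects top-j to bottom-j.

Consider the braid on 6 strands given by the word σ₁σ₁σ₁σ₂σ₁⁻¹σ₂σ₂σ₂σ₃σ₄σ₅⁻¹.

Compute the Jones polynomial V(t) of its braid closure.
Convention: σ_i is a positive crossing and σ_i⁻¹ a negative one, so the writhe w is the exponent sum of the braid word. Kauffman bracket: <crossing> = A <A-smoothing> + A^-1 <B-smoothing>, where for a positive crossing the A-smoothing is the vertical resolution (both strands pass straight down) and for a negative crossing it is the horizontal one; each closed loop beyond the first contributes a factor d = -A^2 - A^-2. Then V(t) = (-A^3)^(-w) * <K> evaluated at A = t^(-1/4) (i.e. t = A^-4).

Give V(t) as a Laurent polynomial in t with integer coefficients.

-t^9 + 2*t^8 - 3*t^7 + 3*t^6 - 3*t^5 + 3*t^4 - t^3 + t^2

Derivation:
The presented braid s1 s1 s1 s2 s1^-1 s2 s2 s2 s3 s4 s5^-1 on 6 strands reduces by inverse Markov moves (closure unchanged at each step):
  Destabilize: the word has the form β·s5^-1 where s5^-1 occurs only as the final letter (β ∈ B_5); drop it and the last strand → 5 strands.
  Destabilize: the word has the form β·s4 where s4 occurs only as the final letter (β ∈ B_4); drop it and the last strand → 4 strands.
  Destabilize: the word has the form β·s3 where s3 occurs only as the final letter (β ∈ B_3); drop it and the last strand → 3 strands.
Reduced to β = s1 s1 s1 s2 s1^-1 s2 s2 s2 on 3 strands, 8 crossings.
Compute on β:
Braid: s1 s1 s1 s2 s1^-1 s2 s2 s2 on 3 strands, 8 crossings.
Writhe w = (#positive) - (#negative) = 7 - 1 = 6.
State-sum expansion of <K>. There are 2^8 = 256 states.
Each crossing splits two ways (0=vertical, 1=horizontal). The state's weight is A^(#A-smoothings - #B-smoothings) * d^(loops - 1).
Tabulate the states by total A-exponent and number of loops L (A-exp: L × count):
  A^8: L=2 ×1
  A^6: L=1 ×4, L=3 ×4
  A^4: L=2 ×25, L=4 ×3
  A^2: L=1 ×21, L=3 ×34, L=5 ×1
  A^0: L=2 ×48, L=4 ×22
  A^-2: L=3 ×49, L=5 ×7
  A^-4: L=4 ×27, L=6 ×1
  A^-6: L=5 ×8
  A^-8: L=6 ×1
Each group contributes A^e * Σ count * d^(L-1):
Powers of d = -A^2 - A^-2: d^2 = A^4 + 2 + A^-4; d^3 = -A^6 - 3*A^2 - 3*A^-2 - A^-6; d^4 = A^8 + 4*A^4 + 6 + 4*A^-4 + A^-8; d^5 = -A^10 - 5*A^6 - 10*A^2 - 10*A^-2 - 5*A^-6 - A^-10.
  A^8 * (d) = -A^10 - A^6
  A^6 * (4 + 4*d^2) = 4*A^10 + 12*A^6 + 4*A^2
  A^4 * (25*d + 3*d^3) = -3*A^10 - 34*A^6 - 34*A^2 - 3*A^-2
  A^2 * (21 + 34*d^2 + d^4) = A^10 + 38*A^6 + 95*A^2 + 38*A^-2 + A^-6
  A^0 * (48*d + 22*d^3) = -22*A^6 - 114*A^2 - 114*A^-2 - 22*A^-6
  A^-2 * (49*d^2 + 7*d^4) = 7*A^6 + 77*A^2 + 140*A^-2 + 77*A^-6 + 7*A^-10
  A^-4 * (27*d^3 + d^5) = -A^6 - 32*A^2 - 91*A^-2 - 91*A^-6 - 32*A^-10 - A^-14
  A^-6 * (8*d^4) = 8*A^2 + 32*A^-2 + 48*A^-6 + 32*A^-10 + 8*A^-14
  A^-8 * (d^5) = -A^2 - 5*A^-2 - 10*A^-6 - 10*A^-10 - 5*A^-14 - A^-18
Summing the groups: <K> = A^10 - A^6 + 3*A^2 - 3*A^-2 + 3*A^-6 - 3*A^-10 + 2*A^-14 - A^-18
Normalise by the writhe: (-A^3)^(-w) = (-A^3)^(-6) = A^-18, so f(A) = A^-18 * <K> = A^-8 - A^-12 + 3*A^-16 - 3*A^-20 + 3*A^-24 - 3*A^-28 + 2*A^-32 - A^-36.
Substitute A = t^(-1/4), i.e. A^e → t^(-e/4): V(t) = -t^9 + 2*t^8 - 3*t^7 + 3*t^6 - 3*t^5 + 3*t^4 - t^3 + t^2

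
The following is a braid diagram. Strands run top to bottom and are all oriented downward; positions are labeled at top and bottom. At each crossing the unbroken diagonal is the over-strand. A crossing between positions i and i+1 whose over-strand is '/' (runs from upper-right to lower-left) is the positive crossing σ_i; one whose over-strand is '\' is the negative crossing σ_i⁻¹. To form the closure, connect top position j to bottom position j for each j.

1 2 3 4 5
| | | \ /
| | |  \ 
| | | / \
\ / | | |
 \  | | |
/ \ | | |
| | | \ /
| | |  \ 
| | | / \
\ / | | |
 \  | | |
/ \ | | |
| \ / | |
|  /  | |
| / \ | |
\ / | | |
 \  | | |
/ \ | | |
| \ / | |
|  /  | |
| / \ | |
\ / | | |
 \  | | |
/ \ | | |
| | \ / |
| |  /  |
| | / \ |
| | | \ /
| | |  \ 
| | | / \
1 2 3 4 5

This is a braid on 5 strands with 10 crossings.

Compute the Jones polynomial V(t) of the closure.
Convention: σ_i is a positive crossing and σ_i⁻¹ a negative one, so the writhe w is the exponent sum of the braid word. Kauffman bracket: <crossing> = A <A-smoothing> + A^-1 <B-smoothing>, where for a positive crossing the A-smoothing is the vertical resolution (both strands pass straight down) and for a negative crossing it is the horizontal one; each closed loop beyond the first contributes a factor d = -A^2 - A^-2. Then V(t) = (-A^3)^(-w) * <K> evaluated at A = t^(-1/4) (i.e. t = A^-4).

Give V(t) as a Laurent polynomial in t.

Reading the diagram top to bottom ('/'-over between positions i,i+1 = s_i, '\'-over = s_i^-1): braid word = s4^-1 s1^-1 s4^-1 s1^-1 s2 s1^-1 s2 s1^-1 s3 s4^-1.
Braid: s4^-1 s1^-1 s4^-1 s1^-1 s2 s1^-1 s2 s1^-1 s3 s4^-1 on 5 strands, 10 crossings.
Writhe w = (#positive) - (#negative) = 3 - 7 = -4.
State-sum expansion of <K>. There are 2^10 = 1024 states.
Each crossing splits two ways (0=vertical, 1=horizontal). The state's weight is A^(#A-smoothings - #B-smoothings) * d^(loops - 1).
Tabulate the states by total A-exponent and number of loops L (A-exp: L × count):
  A^10: L=8 ×1
  A^8: L=7 ×10
  A^6: L=6 ×45
  A^4: L=5 ×118, L=7 ×2
  A^2: L=4 ×195, L=6 ×15
  A^0: L=3 ×203, L=5 ×49
  A^-2: L=2 ×123, L=4 ×85, L=6 ×2
  A^-4: L=1 ×33, L=3 ×78, L=5 ×9
  A^-6: L=2 ×29, L=4 ×16
  A^-8: L=3 ×9, L=5 ×1
  A^-10: L=4 ×1
Each group contributes A^e * Σ count * d^(L-1):
Powers of d = -A^2 - A^-2: d^2 = A^4 + 2 + A^-4; d^3 = -A^6 - 3*A^2 - 3*A^-2 - A^-6; d^4 = A^8 + 4*A^4 + 6 + 4*A^-4 + A^-8; d^5 = -A^10 - 5*A^6 - 10*A^2 - 10*A^-2 - 5*A^-6 - A^-10; d^6 = A^12 + 6*A^8 + 15*A^4 + 20 + 15*A^-4 + 6*A^-8 + A^-12; d^7 = -A^14 - 7*A^10 - 21*A^6 - 35*A^2 - 35*A^-2 - 21*A^-6 - 7*A^-10 - A^-14.
  A^10 * (d^7) = -A^24 - 7*A^20 - 21*A^16 - 35*A^12 - 35*A^8 - 21*A^4 - 7 - A^-4
  A^8 * (10*d^6) = 10*A^20 + 60*A^16 + 150*A^12 + 200*A^8 + 150*A^4 + 60 + 10*A^-4
  A^6 * (45*d^5) = -45*A^16 - 225*A^12 - 450*A^8 - 450*A^4 - 225 - 45*A^-4
  A^4 * (118*d^4 + 2*d^6) = 2*A^16 + 130*A^12 + 502*A^8 + 748*A^4 + 502 + 130*A^-4 + 2*A^-8
  A^2 * (195*d^3 + 15*d^5) = -15*A^12 - 270*A^8 - 735*A^4 - 735 - 270*A^-4 - 15*A^-8
  A^0 * (203*d^2 + 49*d^4) = 49*A^8 + 399*A^4 + 700 + 399*A^-4 + 49*A^-8
  A^-2 * (123*d + 85*d^3 + 2*d^5) = -2*A^8 - 95*A^4 - 398 - 398*A^-4 - 95*A^-8 - 2*A^-12
  A^-4 * (33 + 78*d^2 + 9*d^4) = 9*A^4 + 114 + 243*A^-4 + 114*A^-8 + 9*A^-12
  A^-6 * (29*d + 16*d^3) = -16 - 77*A^-4 - 77*A^-8 - 16*A^-12
  A^-8 * (9*d^2 + d^4) = 1 + 13*A^-4 + 24*A^-8 + 13*A^-12 + A^-16
  A^-10 * (d^3) = -A^-4 - 3*A^-8 - 3*A^-12 - A^-16
Summing the groups: <K> = -A^24 + 3*A^20 - 4*A^16 + 5*A^12 - 6*A^8 + 5*A^4 - 4 + 3*A^-4 - A^-8 + A^-12
Normalise by the writhe: (-A^3)^(-w) = (-A^3)^(4) = A^12, so f(A) = A^12 * <K> = -A^36 + 3*A^32 - 4*A^28 + 5*A^24 - 6*A^20 + 5*A^16 - 4*A^12 + 3*A^8 - A^4 + 1.
Substitute A = t^(-1/4), i.e. A^e → t^(-e/4): V(t) = 1 - t^-1 + 3*t^-2 - 4*t^-3 + 5*t^-4 - 6*t^-5 + 5*t^-6 - 4*t^-7 + 3*t^-8 - t^-9

Answer: 1 - t^-1 + 3*t^-2 - 4*t^-3 + 5*t^-4 - 6*t^-5 + 5*t^-6 - 4*t^-7 + 3*t^-8 - t^-9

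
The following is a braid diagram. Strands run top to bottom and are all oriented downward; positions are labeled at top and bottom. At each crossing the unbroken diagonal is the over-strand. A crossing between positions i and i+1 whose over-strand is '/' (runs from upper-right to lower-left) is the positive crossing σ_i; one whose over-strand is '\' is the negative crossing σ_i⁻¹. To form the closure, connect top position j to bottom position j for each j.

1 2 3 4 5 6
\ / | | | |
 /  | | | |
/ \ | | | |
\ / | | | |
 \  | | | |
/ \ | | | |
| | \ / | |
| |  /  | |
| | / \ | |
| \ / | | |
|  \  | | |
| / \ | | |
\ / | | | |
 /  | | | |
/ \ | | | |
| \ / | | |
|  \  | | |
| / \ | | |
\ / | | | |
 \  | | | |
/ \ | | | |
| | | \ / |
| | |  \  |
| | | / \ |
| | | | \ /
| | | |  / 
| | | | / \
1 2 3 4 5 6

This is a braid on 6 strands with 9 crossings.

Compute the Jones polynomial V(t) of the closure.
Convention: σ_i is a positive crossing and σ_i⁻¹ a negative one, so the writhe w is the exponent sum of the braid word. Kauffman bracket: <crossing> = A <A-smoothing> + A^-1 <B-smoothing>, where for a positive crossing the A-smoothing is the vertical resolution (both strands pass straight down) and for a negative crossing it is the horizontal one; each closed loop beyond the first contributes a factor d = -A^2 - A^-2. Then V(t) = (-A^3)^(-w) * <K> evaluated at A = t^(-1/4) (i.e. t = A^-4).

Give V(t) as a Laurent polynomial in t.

1

Derivation:
Reading the diagram top to bottom ('/'-over between positions i,i+1 = s_i, '\'-over = s_i^-1): braid word = s1 s1^-1 s3 s2^-1 s1 s2^-1 s1^-1 s4^-1 s5.
The presented braid s1 s1^-1 s3 s2^-1 s1 s2^-1 s1^-1 s4^-1 s5 on 6 strands reduces by inverse Markov moves (closure unchanged at each step):
  Destabilize: the word has the form β·s5 where s5 occurs only as the final letter (β ∈ B_5); drop it and the last strand → 5 strands.
  Destabilize: the word has the form β·s4^-1 where s4^-1 occurs only as the final letter (β ∈ B_4); drop it and the last strand → 4 strands.
  Deconjugate: the word is γ·β·γ⁻¹ with γ = s1 (prefix) and γ⁻¹ = s1^-1 (suffix); strip both.
Reduced to β = s1^-1 s3 s2^-1 s1 s2^-1 on 4 strands, 5 crossings.
Compute on β:
Braid: s1^-1 s3 s2^-1 s1 s2^-1 on 4 strands, 5 crossings.
Writhe w = (#positive) - (#negative) = 2 - 3 = -1.
Enumerate smoothing states for the bracket polynomial. There are 2^5 = 32 states.
For each crossing: s=0 is the vertical smoothing, s=1 horizontal. Crossing k contributes A^(sign_k * (1 - 2*s_k)); loop factor d = -A^2 - A^-2.
  state 00000: A-exp=-1, loops=4, term = A^-1 * d^3
  state 00001: A-exp=+1, loops=3, term = A^1 * d^2
  state 00010: A-exp=-3, loops=3, term = A^-3 * d^2
  state 00011: A-exp=-1, loops=2, term = A^-1 * d^1
  state 00100: A-exp=+1, loops=3, term = A^1 * d^2
  state 00101: A-exp=+3, loops=4, term = A^3 * d^3
  state 00110: A-exp=-1, loops=2, term = A^-1 * d^1
  state 00111: A-exp=+1, loops=3, term = A^1 * d^2
  state 01000: A-exp=-3, loops=3, term = A^-3 * d^2
  state 01001: A-exp=-1, loops=2, term = A^-1 * d^1
  state 01010: A-exp=-5, loops=2, term = A^-5 * d^1
  state 01011: A-exp=-3, loops=1, term = A^-3 * d^0
  state 01100: A-exp=-1, loops=2, term = A^-1 * d^1
  state 01101: A-exp=+1, loops=3, term = A^1 * d^2
  state 01110: A-exp=-3, loops=1, term = A^-3 * d^0
  state 01111: A-exp=-1, loops=2, term = A^-1 * d^1
  state 10000: A-exp=+1, loops=3, term = A^1 * d^2
  state 10001: A-exp=+3, loops=2, term = A^3 * d^1
  state 10010: A-exp=-1, loops=4, term = A^-1 * d^3
  state 10011: A-exp=+1, loops=3, term = A^1 * d^2
  state 10100: A-exp=+3, loops=2, term = A^3 * d^1
  state 10101: A-exp=+5, loops=3, term = A^5 * d^2
  state 10110: A-exp=+1, loops=3, term = A^1 * d^2
  state 10111: A-exp=+3, loops=2, term = A^3 * d^1
  state 11000: A-exp=-1, loops=2, term = A^-1 * d^1
  state 11001: A-exp=+1, loops=1, term = A^1 * d^0
  state 11010: A-exp=-3, loops=3, term = A^-3 * d^2
  state 11011: A-exp=-1, loops=2, term = A^-1 * d^1
  state 11100: A-exp=+1, loops=1, term = A^1 * d^0
  state 11101: A-exp=+3, loops=2, term = A^3 * d^1
  state 11110: A-exp=-1, loops=2, term = A^-1 * d^1
  state 11111: A-exp=+1, loops=1, term = A^1 * d^0
Collect the terms by A-exponent (count of states per loop number):
Powers of d = -A^2 - A^-2: d^2 = A^4 + 2 + A^-4; d^3 = -A^6 - 3*A^2 - 3*A^-2 - A^-6.
  A^5 * (d^2) = A^9 + 2*A^5 + A
  A^3 * (4*d + d^3) = -A^9 - 7*A^5 - 7*A - A^-3
  A^1 * (3 + 7*d^2) = 7*A^5 + 17*A + 7*A^-3
  A^-1 * (8*d + 2*d^3) = -2*A^5 - 14*A - 14*A^-3 - 2*A^-7
  A^-3 * (2 + 3*d^2) = 3*A + 8*A^-3 + 3*A^-7
  A^-5 * (d) = -A^-3 - A^-7
Summing the groups: <K> = -A^-3
Normalise by the writhe: (-A^3)^(-w) = (-A^3)^(1) = -A^3, so f(A) = -A^3 * <K> = 1.
Substitute A = t^(-1/4), i.e. A^e → t^(-e/4): V(t) = 1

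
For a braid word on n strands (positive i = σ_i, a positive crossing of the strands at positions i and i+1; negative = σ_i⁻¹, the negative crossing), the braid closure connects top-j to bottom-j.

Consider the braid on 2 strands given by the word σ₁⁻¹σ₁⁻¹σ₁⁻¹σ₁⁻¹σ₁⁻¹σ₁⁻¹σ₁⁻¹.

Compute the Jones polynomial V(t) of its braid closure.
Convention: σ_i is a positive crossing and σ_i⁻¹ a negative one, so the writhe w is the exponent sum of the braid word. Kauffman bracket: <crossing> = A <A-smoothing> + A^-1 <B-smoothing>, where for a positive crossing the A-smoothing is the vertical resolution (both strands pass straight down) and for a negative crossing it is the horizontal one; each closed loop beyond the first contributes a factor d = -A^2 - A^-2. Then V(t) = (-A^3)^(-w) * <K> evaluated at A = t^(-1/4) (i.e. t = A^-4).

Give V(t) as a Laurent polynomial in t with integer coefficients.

Braid: s1^-1 s1^-1 s1^-1 s1^-1 s1^-1 s1^-1 s1^-1 on 2 strands, 7 crossings.
Writhe w = (#positive) - (#negative) = 0 - 7 = -7.
State-sum expansion of <K>. There are 2^7 = 128 states.
Smooth each crossing (0=||, 1=⌣⌢); contribution A^(Σ sign_k(1-2s_k)) * d^(L-1).
Tabulate the states by total A-exponent and number of loops L (A-exp: L × count):
  A^7: L=7 ×1
  A^5: L=6 ×7
  A^3: L=5 ×21
  A^1: L=4 ×35
  A^-1: L=3 ×35
  A^-3: L=2 ×21
  A^-5: L=1 ×7
  A^-7: L=2 ×1
Each group contributes A^e * Σ count * d^(L-1):
Powers of d = -A^2 - A^-2: d^2 = A^4 + 2 + A^-4; d^3 = -A^6 - 3*A^2 - 3*A^-2 - A^-6; d^4 = A^8 + 4*A^4 + 6 + 4*A^-4 + A^-8; d^5 = -A^10 - 5*A^6 - 10*A^2 - 10*A^-2 - 5*A^-6 - A^-10; d^6 = A^12 + 6*A^8 + 15*A^4 + 20 + 15*A^-4 + 6*A^-8 + A^-12.
  A^7 * (d^6) = A^19 + 6*A^15 + 15*A^11 + 20*A^7 + 15*A^3 + 6*A^-1 + A^-5
  A^5 * (7*d^5) = -7*A^15 - 35*A^11 - 70*A^7 - 70*A^3 - 35*A^-1 - 7*A^-5
  A^3 * (21*d^4) = 21*A^11 + 84*A^7 + 126*A^3 + 84*A^-1 + 21*A^-5
  A^1 * (35*d^3) = -35*A^7 - 105*A^3 - 105*A^-1 - 35*A^-5
  A^-1 * (35*d^2) = 35*A^3 + 70*A^-1 + 35*A^-5
  A^-3 * (21*d) = -21*A^-1 - 21*A^-5
  A^-5 * (7) = 7*A^-5
  A^-7 * (d) = -A^-5 - A^-9
Summing the groups: <K> = A^19 - A^15 + A^11 - A^7 + A^3 - A^-1 - A^-9
Normalise by the writhe: (-A^3)^(-w) = (-A^3)^(7) = -A^21, so f(A) = -A^21 * <K> = -A^40 + A^36 - A^32 + A^28 - A^24 + A^20 + A^12.
Substitute A = t^(-1/4), i.e. A^e → t^(-e/4): V(t) = t^-3 + t^-5 - t^-6 + t^-7 - t^-8 + t^-9 - t^-10

Answer: t^-3 + t^-5 - t^-6 + t^-7 - t^-8 + t^-9 - t^-10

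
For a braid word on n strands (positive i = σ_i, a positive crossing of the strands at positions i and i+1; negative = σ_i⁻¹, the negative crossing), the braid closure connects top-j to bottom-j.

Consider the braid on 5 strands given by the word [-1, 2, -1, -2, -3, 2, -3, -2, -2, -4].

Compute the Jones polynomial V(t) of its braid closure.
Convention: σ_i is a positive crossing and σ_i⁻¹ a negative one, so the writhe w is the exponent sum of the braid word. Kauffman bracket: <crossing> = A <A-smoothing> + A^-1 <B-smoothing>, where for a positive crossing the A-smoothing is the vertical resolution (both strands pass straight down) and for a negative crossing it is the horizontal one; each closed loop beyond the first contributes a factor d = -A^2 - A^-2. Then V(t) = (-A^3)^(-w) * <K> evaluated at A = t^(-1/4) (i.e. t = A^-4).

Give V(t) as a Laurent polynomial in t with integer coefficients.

The presented braid s1^-1 s2 s1^-1 s2^-1 s3^-1 s2 s3^-1 s2^-1 s2^-1 s4^-1 on 5 strands reduces by inverse Markov moves (closure unchanged at each step):
  Destabilize: the word has the form β·s4^-1 where s4^-1 occurs only as the final letter (β ∈ B_4); drop it and the last strand → 4 strands.
Reduced to β = s1^-1 s2 s1^-1 s2^-1 s3^-1 s2 s3^-1 s2^-1 s2^-1 on 4 strands, 9 crossings.
Compute on β:
Braid: s1^-1 s2 s1^-1 s2^-1 s3^-1 s2 s3^-1 s2^-1 s2^-1 on 4 strands, 9 crossings.
Writhe w = (#positive) - (#negative) = 2 - 7 = -5.
Enumerate smoothing states for the bracket polynomial. There are 2^9 = 512 states.
For each crossing: s=0 is the vertical smoothing, s=1 horizontal. Crossing k contributes A^(sign_k * (1 - 2*s_k)); loop factor d = -A^2 - A^-2.
Tabulate the states by total A-exponent and number of loops L (A-exp: L × count):
  A^9: L=5 ×1
  A^7: L=4 ×9
  A^5: L=3 ×30, L=5 ×6
  A^3: L=2 ×45, L=4 ×37, L=6 ×2
  A^1: L=1 ×27, L=3 ×78, L=5 ×21
  A^-1: L=2 ×67, L=4 ×53, L=6 ×6
  A^-3: L=1 ×12, L=3 ×53, L=5 ×18, L=7 ×1
  A^-5: L=2 ×14, L=4 ×19, L=6 ×3
  A^-7: L=3 ×6, L=5 ×3
  A^-9: L=4 ×1
Each group contributes A^e * Σ count * d^(L-1):
Powers of d = -A^2 - A^-2: d^2 = A^4 + 2 + A^-4; d^3 = -A^6 - 3*A^2 - 3*A^-2 - A^-6; d^4 = A^8 + 4*A^4 + 6 + 4*A^-4 + A^-8; d^5 = -A^10 - 5*A^6 - 10*A^2 - 10*A^-2 - 5*A^-6 - A^-10; d^6 = A^12 + 6*A^8 + 15*A^4 + 20 + 15*A^-4 + 6*A^-8 + A^-12.
  A^9 * (d^4) = A^17 + 4*A^13 + 6*A^9 + 4*A^5 + A
  A^7 * (9*d^3) = -9*A^13 - 27*A^9 - 27*A^5 - 9*A
  A^5 * (30*d^2 + 6*d^4) = 6*A^13 + 54*A^9 + 96*A^5 + 54*A + 6*A^-3
  A^3 * (45*d + 37*d^3 + 2*d^5) = -2*A^13 - 47*A^9 - 176*A^5 - 176*A - 47*A^-3 - 2*A^-7
  A^1 * (27 + 78*d^2 + 21*d^4) = 21*A^9 + 162*A^5 + 309*A + 162*A^-3 + 21*A^-7
  A^-1 * (67*d + 53*d^3 + 6*d^5) = -6*A^9 - 83*A^5 - 286*A - 286*A^-3 - 83*A^-7 - 6*A^-11
  A^-3 * (12 + 53*d^2 + 18*d^4 + d^6) = A^9 + 24*A^5 + 140*A + 246*A^-3 + 140*A^-7 + 24*A^-11 + A^-15
  A^-5 * (14*d + 19*d^3 + 3*d^5) = -3*A^5 - 34*A - 101*A^-3 - 101*A^-7 - 34*A^-11 - 3*A^-15
  A^-7 * (6*d^2 + 3*d^4) = 3*A + 18*A^-3 + 30*A^-7 + 18*A^-11 + 3*A^-15
  A^-9 * (d^3) = -A^-3 - 3*A^-7 - 3*A^-11 - A^-15
Summing the groups: <K> = A^17 - A^13 + 2*A^9 - 3*A^5 + 2*A - 3*A^-3 + 2*A^-7 - A^-11
Normalise by the writhe: (-A^3)^(-w) = (-A^3)^(5) = -A^15, so f(A) = -A^15 * <K> = -A^32 + A^28 - 2*A^24 + 3*A^20 - 2*A^16 + 3*A^12 - 2*A^8 + A^4.
Substitute A = t^(-1/4), i.e. A^e → t^(-e/4): V(t) = t^-1 - 2*t^-2 + 3*t^-3 - 2*t^-4 + 3*t^-5 - 2*t^-6 + t^-7 - t^-8

Answer: t^-1 - 2*t^-2 + 3*t^-3 - 2*t^-4 + 3*t^-5 - 2*t^-6 + t^-7 - t^-8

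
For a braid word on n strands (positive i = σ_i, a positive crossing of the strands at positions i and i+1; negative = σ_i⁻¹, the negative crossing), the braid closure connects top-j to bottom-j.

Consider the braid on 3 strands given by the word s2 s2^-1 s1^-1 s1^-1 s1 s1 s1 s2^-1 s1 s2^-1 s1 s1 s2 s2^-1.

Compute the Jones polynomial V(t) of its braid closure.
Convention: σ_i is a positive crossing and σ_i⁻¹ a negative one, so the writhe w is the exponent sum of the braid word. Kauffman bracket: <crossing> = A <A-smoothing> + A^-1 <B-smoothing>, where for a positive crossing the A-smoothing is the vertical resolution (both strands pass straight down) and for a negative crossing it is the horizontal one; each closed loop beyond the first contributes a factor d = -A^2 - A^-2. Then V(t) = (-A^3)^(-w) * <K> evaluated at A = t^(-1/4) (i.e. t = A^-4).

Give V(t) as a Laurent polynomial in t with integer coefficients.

The presented braid s2 s2^-1 s1^-1 s1^-1 s1 s1 s1 s2^-1 s1 s2^-1 s1 s1 s2 s2^-1 on 3 strands reduces by inverse Markov moves (closure unchanged at each step):
  Deconjugate: the word is γ·β·γ⁻¹ with γ = s2 s2^-1 (prefix) and γ⁻¹ = s2 s2^-1 (suffix); strip both.
  Deconjugate: the word is γ·β·γ⁻¹ with γ = s1^-1 s1^-1 (prefix) and γ⁻¹ = s1 s1 (suffix); strip both.
Reduced to β = s1 s1 s1 s2^-1 s1 s2^-1 on 3 strands, 6 crossings.
Compute on β:
Braid: s1 s1 s1 s2^-1 s1 s2^-1 on 3 strands, 6 crossings.
Writhe w = (#positive) - (#negative) = 4 - 2 = 2.
Enumerate smoothing states for the bracket polynomial. There are 2^6 = 64 states.
Smooth each crossing (0=||, 1=⌣⌢); contribution A^(Σ sign_k(1-2s_k)) * d^(L-1).
Tabulate the states by total A-exponent and number of loops L (A-exp: L × count):
  A^6: L=3 ×1
  A^4: L=2 ×6
  A^2: L=1 ×11, L=3 ×4
  A^0: L=2 ×19, L=4 ×1
  A^-2: L=3 ×15
  A^-4: L=4 ×6
  A^-6: L=5 ×1
Each group contributes A^e * Σ count * d^(L-1):
Powers of d = -A^2 - A^-2: d^2 = A^4 + 2 + A^-4; d^3 = -A^6 - 3*A^2 - 3*A^-2 - A^-6; d^4 = A^8 + 4*A^4 + 6 + 4*A^-4 + A^-8.
  A^6 * (d^2) = A^10 + 2*A^6 + A^2
  A^4 * (6*d) = -6*A^6 - 6*A^2
  A^2 * (11 + 4*d^2) = 4*A^6 + 19*A^2 + 4*A^-2
  A^0 * (19*d + d^3) = -A^6 - 22*A^2 - 22*A^-2 - A^-6
  A^-2 * (15*d^2) = 15*A^2 + 30*A^-2 + 15*A^-6
  A^-4 * (6*d^3) = -6*A^2 - 18*A^-2 - 18*A^-6 - 6*A^-10
  A^-6 * (d^4) = A^2 + 4*A^-2 + 6*A^-6 + 4*A^-10 + A^-14
Summing the groups: <K> = A^10 - A^6 + 2*A^2 - 2*A^-2 + 2*A^-6 - 2*A^-10 + A^-14
Normalise by the writhe: (-A^3)^(-w) = (-A^3)^(-2) = A^-6, so f(A) = A^-6 * <K> = A^4 - 1 + 2*A^-4 - 2*A^-8 + 2*A^-12 - 2*A^-16 + A^-20.
Substitute A = t^(-1/4), i.e. A^e → t^(-e/4): V(t) = t^5 - 2*t^4 + 2*t^3 - 2*t^2 + 2*t - 1 + t^-1

Answer: t^5 - 2*t^4 + 2*t^3 - 2*t^2 + 2*t - 1 + t^-1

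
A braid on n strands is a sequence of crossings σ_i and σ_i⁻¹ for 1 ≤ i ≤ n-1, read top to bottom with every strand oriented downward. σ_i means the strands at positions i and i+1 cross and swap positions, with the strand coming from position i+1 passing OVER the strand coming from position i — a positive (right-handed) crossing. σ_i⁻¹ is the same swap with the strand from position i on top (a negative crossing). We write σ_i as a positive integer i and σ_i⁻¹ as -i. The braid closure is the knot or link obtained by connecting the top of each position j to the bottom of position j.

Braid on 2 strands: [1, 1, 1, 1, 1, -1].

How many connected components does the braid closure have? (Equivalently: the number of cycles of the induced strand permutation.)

2

Derivation:
Track the strand permutation on 2 strands, starting from identity.
  step 1: s1 swaps positions 1,2 -> [2 1]
  step 2: s1 swaps positions 1,2 -> [1 2]
  step 3: s1 swaps positions 1,2 -> [2 1]
  step 4: s1 swaps positions 1,2 -> [1 2]
  step 5: s1 swaps positions 1,2 -> [2 1]
  step 6: s1^-1 swaps positions 1,2 -> [1 2]
Final permutation (position -> original strand): [1 2]
Closure components = cycle count of this permutation = 2.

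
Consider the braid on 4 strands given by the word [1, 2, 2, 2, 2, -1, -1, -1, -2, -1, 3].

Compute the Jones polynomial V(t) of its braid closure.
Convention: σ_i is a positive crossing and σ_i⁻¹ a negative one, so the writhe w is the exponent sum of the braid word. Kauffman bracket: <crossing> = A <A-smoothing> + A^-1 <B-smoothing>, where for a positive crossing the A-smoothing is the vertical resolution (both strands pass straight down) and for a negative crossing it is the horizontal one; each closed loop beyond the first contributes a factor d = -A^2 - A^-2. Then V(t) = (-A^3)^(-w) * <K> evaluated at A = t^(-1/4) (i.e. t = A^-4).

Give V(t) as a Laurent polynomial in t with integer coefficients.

The presented braid s1 s2 s2 s2 s2 s1^-1 s1^-1 s1^-1 s2^-1 s1^-1 s3 on 4 strands reduces by inverse Markov moves (closure unchanged at each step):
  Destabilize: the word has the form β·s3 where s3 occurs only as the final letter (β ∈ B_3); drop it and the last strand → 3 strands.
  Deconjugate: the word is γ·β·γ⁻¹ with γ = s1 s2 (prefix) and γ⁻¹ = s2^-1 s1^-1 (suffix); strip both.
Reduced to β = s2 s2 s2 s1^-1 s1^-1 s1^-1 on 3 strands, 6 crossings.
Compute on β:
Braid: s2 s2 s2 s1^-1 s1^-1 s1^-1 on 3 strands, 6 crossings.
Writhe w = (#positive) - (#negative) = 3 - 3 = 0.
State-sum expansion of <K>. There are 2^6 = 64 states.
Smooth each crossing (0=||, 1=⌣⌢); contribution A^(Σ sign_k(1-2s_k)) * d^(L-1).
Tabulate the states by total A-exponent and number of loops L (A-exp: L × count):
  A^6: L=4 ×1
  A^4: L=3 ×6
  A^2: L=2 ×12, L=4 ×3
  A^0: L=1 ×9, L=3 ×10, L=5 ×1
  A^-2: L=2 ×12, L=4 ×3
  A^-4: L=3 ×6
  A^-6: L=4 ×1
Each group contributes A^e * Σ count * d^(L-1):
Powers of d = -A^2 - A^-2: d^2 = A^4 + 2 + A^-4; d^3 = -A^6 - 3*A^2 - 3*A^-2 - A^-6; d^4 = A^8 + 4*A^4 + 6 + 4*A^-4 + A^-8.
  A^6 * (d^3) = -A^12 - 3*A^8 - 3*A^4 - 1
  A^4 * (6*d^2) = 6*A^8 + 12*A^4 + 6
  A^2 * (12*d + 3*d^3) = -3*A^8 - 21*A^4 - 21 - 3*A^-4
  A^0 * (9 + 10*d^2 + d^4) = A^8 + 14*A^4 + 35 + 14*A^-4 + A^-8
  A^-2 * (12*d + 3*d^3) = -3*A^4 - 21 - 21*A^-4 - 3*A^-8
  A^-4 * (6*d^2) = 6 + 12*A^-4 + 6*A^-8
  A^-6 * (d^3) = -1 - 3*A^-4 - 3*A^-8 - A^-12
Summing the groups: <K> = -A^12 + A^8 - A^4 + 3 - A^-4 + A^-8 - A^-12
Normalise by the writhe: (-A^3)^(-w) = (-A^3)^(0) = 1, so f(A) = 1 * <K> = -A^12 + A^8 - A^4 + 3 - A^-4 + A^-8 - A^-12.
Substitute A = t^(-1/4), i.e. A^e → t^(-e/4): V(t) = -t^3 + t^2 - t + 3 - t^-1 + t^-2 - t^-3

Answer: -t^3 + t^2 - t + 3 - t^-1 + t^-2 - t^-3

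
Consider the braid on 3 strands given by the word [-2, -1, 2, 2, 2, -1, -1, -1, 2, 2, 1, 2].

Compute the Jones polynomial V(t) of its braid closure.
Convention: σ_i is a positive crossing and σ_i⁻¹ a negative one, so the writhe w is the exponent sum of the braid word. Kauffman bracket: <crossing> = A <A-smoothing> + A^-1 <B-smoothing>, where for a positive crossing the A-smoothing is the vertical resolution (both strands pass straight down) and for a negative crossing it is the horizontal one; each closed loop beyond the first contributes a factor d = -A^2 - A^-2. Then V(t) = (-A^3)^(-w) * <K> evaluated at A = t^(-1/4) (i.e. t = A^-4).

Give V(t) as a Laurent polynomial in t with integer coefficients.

The presented braid s2^-1 s1^-1 s2 s2 s2 s1^-1 s1^-1 s1^-1 s2 s2 s1 s2 on 3 strands reduces by inverse Markov moves (closure unchanged at each step):
  Deconjugate: the word is γ·β·γ⁻¹ with γ = s2^-1 s1^-1 (prefix) and γ⁻¹ = s1 s2 (suffix); strip both.
Reduced to β = s2 s2 s2 s1^-1 s1^-1 s1^-1 s2 s2 on 3 strands, 8 crossings.
Compute on β:
Braid: s2 s2 s2 s1^-1 s1^-1 s1^-1 s2 s2 on 3 strands, 8 crossings.
Writhe w = (#positive) - (#negative) = 5 - 3 = 2.
Computing the Kauffman bracket via state sum. There are 2^8 = 256 states.
For each crossing: s=0 is the vertical smoothing, s=1 horizontal. Crossing k contributes A^(sign_k * (1 - 2*s_k)); loop factor d = -A^2 - A^-2.
Tabulate the states by total A-exponent and number of loops L (A-exp: L × count):
  A^8: L=4 ×1
  A^6: L=3 ×8
  A^4: L=2 ×18, L=4 ×10
  A^2: L=1 ×15, L=3 ×31, L=5 ×10
  A^0: L=2 ×35, L=4 ×30, L=6 ×5
  A^-2: L=3 ×40, L=5 ×15, L=7 ×1
  A^-4: L=4 ×25, L=6 ×3
  A^-6: L=5 ×8
  A^-8: L=6 ×1
Each group contributes A^e * Σ count * d^(L-1):
Powers of d = -A^2 - A^-2: d^2 = A^4 + 2 + A^-4; d^3 = -A^6 - 3*A^2 - 3*A^-2 - A^-6; d^4 = A^8 + 4*A^4 + 6 + 4*A^-4 + A^-8; d^5 = -A^10 - 5*A^6 - 10*A^2 - 10*A^-2 - 5*A^-6 - A^-10; d^6 = A^12 + 6*A^8 + 15*A^4 + 20 + 15*A^-4 + 6*A^-8 + A^-12.
  A^8 * (d^3) = -A^14 - 3*A^10 - 3*A^6 - A^2
  A^6 * (8*d^2) = 8*A^10 + 16*A^6 + 8*A^2
  A^4 * (18*d + 10*d^3) = -10*A^10 - 48*A^6 - 48*A^2 - 10*A^-2
  A^2 * (15 + 31*d^2 + 10*d^4) = 10*A^10 + 71*A^6 + 137*A^2 + 71*A^-2 + 10*A^-6
  A^0 * (35*d + 30*d^3 + 5*d^5) = -5*A^10 - 55*A^6 - 175*A^2 - 175*A^-2 - 55*A^-6 - 5*A^-10
  A^-2 * (40*d^2 + 15*d^4 + d^6) = A^10 + 21*A^6 + 115*A^2 + 190*A^-2 + 115*A^-6 + 21*A^-10 + A^-14
  A^-4 * (25*d^3 + 3*d^5) = -3*A^6 - 40*A^2 - 105*A^-2 - 105*A^-6 - 40*A^-10 - 3*A^-14
  A^-6 * (8*d^4) = 8*A^2 + 32*A^-2 + 48*A^-6 + 32*A^-10 + 8*A^-14
  A^-8 * (d^5) = -A^2 - 5*A^-2 - 10*A^-6 - 10*A^-10 - 5*A^-14 - A^-18
Summing the groups: <K> = -A^14 + A^10 - A^6 + 3*A^2 - 2*A^-2 + 3*A^-6 - 2*A^-10 + A^-14 - A^-18
Normalise by the writhe: (-A^3)^(-w) = (-A^3)^(-2) = A^-6, so f(A) = A^-6 * <K> = -A^8 + A^4 - 1 + 3*A^-4 - 2*A^-8 + 3*A^-12 - 2*A^-16 + A^-20 - A^-24.
Substitute A = t^(-1/4), i.e. A^e → t^(-e/4): V(t) = -t^6 + t^5 - 2*t^4 + 3*t^3 - 2*t^2 + 3*t - 1 + t^-1 - t^-2

Answer: -t^6 + t^5 - 2*t^4 + 3*t^3 - 2*t^2 + 3*t - 1 + t^-1 - t^-2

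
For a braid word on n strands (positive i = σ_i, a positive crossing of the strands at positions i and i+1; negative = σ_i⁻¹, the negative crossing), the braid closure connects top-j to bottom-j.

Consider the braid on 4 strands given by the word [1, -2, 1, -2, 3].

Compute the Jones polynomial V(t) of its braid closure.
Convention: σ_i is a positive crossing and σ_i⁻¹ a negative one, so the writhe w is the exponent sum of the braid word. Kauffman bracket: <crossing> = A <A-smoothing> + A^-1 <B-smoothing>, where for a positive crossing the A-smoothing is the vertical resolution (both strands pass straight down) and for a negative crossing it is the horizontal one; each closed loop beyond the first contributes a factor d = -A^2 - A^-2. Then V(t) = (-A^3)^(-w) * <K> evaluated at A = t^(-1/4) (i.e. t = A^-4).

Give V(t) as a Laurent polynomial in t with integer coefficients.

The presented braid s1 s2^-1 s1 s2^-1 s3 on 4 strands reduces by inverse Markov moves (closure unchanged at each step):
  Destabilize: the word has the form β·s3 where s3 occurs only as the final letter (β ∈ B_3); drop it and the last strand → 3 strands.
Reduced to β = s1 s2^-1 s1 s2^-1 on 3 strands, 4 crossings.
Compute on β:
Braid: s1 s2^-1 s1 s2^-1 on 3 strands, 4 crossings.
Writhe w = (#positive) - (#negative) = 2 - 2 = 0.
State-sum expansion of <K>. There are 2^4 = 16 states.
For each crossing: s=0 is the vertical smoothing, s=1 horizontal. Crossing k contributes A^(sign_k * (1 - 2*s_k)); loop factor d = -A^2 - A^-2.
  state 0000: A-exp=+0, loops=3, term = A^0 * d^2
  state 0001: A-exp=+2, loops=2, term = A^2 * d^1
  state 0010: A-exp=-2, loops=2, term = A^-2 * d^1
  state 0011: A-exp=+0, loops=1, term = A^0 * d^0
  state 0100: A-exp=+2, loops=2, term = A^2 * d^1
  state 0101: A-exp=+4, loops=3, term = A^4 * d^2
  state 0110: A-exp=+0, loops=1, term = A^0 * d^0
  state 0111: A-exp=+2, loops=2, term = A^2 * d^1
  state 1000: A-exp=-2, loops=2, term = A^-2 * d^1
  state 1001: A-exp=+0, loops=1, term = A^0 * d^0
  state 1010: A-exp=-4, loops=3, term = A^-4 * d^2
  state 1011: A-exp=-2, loops=2, term = A^-2 * d^1
  state 1100: A-exp=+0, loops=1, term = A^0 * d^0
  state 1101: A-exp=+2, loops=2, term = A^2 * d^1
  state 1110: A-exp=-2, loops=2, term = A^-2 * d^1
  state 1111: A-exp=+0, loops=1, term = A^0 * d^0
Collect the terms by A-exponent (count of states per loop number):
Powers of d = -A^2 - A^-2: d^2 = A^4 + 2 + A^-4.
  A^4 * (d^2) = A^8 + 2*A^4 + 1
  A^2 * (4*d) = -4*A^4 - 4
  A^0 * (5 + d^2) = A^4 + 7 + A^-4
  A^-2 * (4*d) = -4 - 4*A^-4
  A^-4 * (d^2) = 1 + 2*A^-4 + A^-8
Summing the groups: <K> = A^8 - A^4 + 1 - A^-4 + A^-8
Normalise by the writhe: (-A^3)^(-w) = (-A^3)^(0) = 1, so f(A) = 1 * <K> = A^8 - A^4 + 1 - A^-4 + A^-8.
Substitute A = t^(-1/4), i.e. A^e → t^(-e/4): V(t) = t^2 - t + 1 - t^-1 + t^-2

Answer: t^2 - t + 1 - t^-1 + t^-2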